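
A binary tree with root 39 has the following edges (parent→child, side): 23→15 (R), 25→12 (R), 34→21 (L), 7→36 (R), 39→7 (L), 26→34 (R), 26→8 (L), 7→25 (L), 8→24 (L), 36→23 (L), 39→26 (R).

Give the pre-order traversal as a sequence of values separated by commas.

39, 7, 25, 12, 36, 23, 15, 26, 8, 24, 34, 21

Pre-order visits the node, then its left subtree, then its right subtree.
Visit 39.
At 39: go left to 7.
  Visit 7.
  At 7: go left to 25.
    Visit 25.
    At 25: no left child.
    At 25: go right to 12.
      12 is a leaf — visit 12.
  At 7: go right to 36.
    Visit 36.
    At 36: go left to 23.
      Visit 23.
      At 23: no left child.
      At 23: go right to 15.
        15 is a leaf — visit 15.
    At 36: no right child.
At 39: go right to 26.
  Visit 26.
  At 26: go left to 8.
    Visit 8.
    At 8: go left to 24.
      24 is a leaf — visit 24.
    At 8: no right child.
  At 26: go right to 34.
    Visit 34.
    At 34: go left to 21.
      21 is a leaf — visit 21.
    At 34: no right child.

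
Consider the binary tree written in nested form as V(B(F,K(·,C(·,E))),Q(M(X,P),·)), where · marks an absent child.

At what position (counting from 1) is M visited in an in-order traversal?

In-order visits the left subtree, then the node, then the right subtree.
At V: go left to B.
  At B: go left to F.
    F is a leaf — visit F.
  Visit B.
  At B: go right to K.
    At K: no left child.
    Visit K.
    At K: go right to C.
      At C: no left child.
      Visit C.
      At C: go right to E.
        E is a leaf — visit E.
Visit V.
At V: go right to Q.
  At Q: go left to M.
    At M: go left to X.
      X is a leaf — visit X.
    Visit M.
    At M: go right to P.
      P is a leaf — visit P.
  Visit Q.
  At Q: no right child.
Full in-order sequence: F, B, K, C, E, V, X, M, P, Q.

8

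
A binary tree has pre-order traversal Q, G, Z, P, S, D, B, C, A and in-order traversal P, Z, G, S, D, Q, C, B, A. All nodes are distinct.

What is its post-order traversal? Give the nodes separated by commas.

P, Z, D, S, G, C, A, B, Q

The first element of pre-order is the root; it splits in-order into left and right subtrees.
Root Q: left subtree has 5 nodes {P, Z, G, S, D}, right has 3 {C, B, A}.
  Root G: left subtree has 2 nodes {P, Z}, right has 2 {S, D}.
    Root Z: left subtree has 1 node {P}, right has 0 { }.
    Root S: left subtree has 0 nodes { }, right has 1 {D}.
  Root B: left subtree has 1 node {C}, right has 1 {A}.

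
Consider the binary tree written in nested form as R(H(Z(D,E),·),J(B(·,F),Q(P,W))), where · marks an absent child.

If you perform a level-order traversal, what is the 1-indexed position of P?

Level-order visits nodes level by level from the root, left to right within each level.
Level 0: R
Level 1: H, J
Level 2: Z, B, Q
Level 3: D, E, F, P, W
Full level-order sequence: R, H, J, Z, B, Q, D, E, F, P, W.

10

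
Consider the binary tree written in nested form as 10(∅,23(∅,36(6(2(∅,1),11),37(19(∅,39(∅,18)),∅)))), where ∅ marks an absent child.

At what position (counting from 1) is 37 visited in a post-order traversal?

Post-order visits the left subtree, then the right subtree, then the node.
At 10: no left child.
At 10: go right to 23.
  At 23: no left child.
  At 23: go right to 36.
    At 36: go left to 6.
      At 6: go left to 2.
        At 2: no left child.
        At 2: go right to 1.
          1 is a leaf — visit 1.
        Visit 2.
      At 6: go right to 11.
        11 is a leaf — visit 11.
      Visit 6.
    At 36: go right to 37.
      At 37: go left to 19.
        At 19: no left child.
        At 19: go right to 39.
          At 39: no left child.
          At 39: go right to 18.
            18 is a leaf — visit 18.
          Visit 39.
        Visit 19.
      At 37: no right child.
      Visit 37.
    Visit 36.
  Visit 23.
Visit 10.
Full post-order sequence: 1, 2, 11, 6, 18, 39, 19, 37, 36, 23, 10.

8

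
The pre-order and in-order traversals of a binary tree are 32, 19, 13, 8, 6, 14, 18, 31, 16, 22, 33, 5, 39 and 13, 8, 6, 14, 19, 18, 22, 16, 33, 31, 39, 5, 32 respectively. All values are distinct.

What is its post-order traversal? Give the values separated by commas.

14, 6, 8, 13, 22, 33, 16, 39, 5, 31, 18, 19, 32

The first element of pre-order is the root; it splits in-order into left and right subtrees.
Root 32: left subtree has 12 nodes {13, 8, 6, 14, 19, 18, 22, 16, 33, 31, 39, 5}, right has 0 { }.
  Root 19: left subtree has 4 nodes {13, 8, 6, 14}, right has 7 {18, 22, 16, 33, 31, 39, 5}.
    Root 13: left subtree has 0 nodes { }, right has 3 {8, 6, 14}.
      Root 8: left subtree has 0 nodes { }, right has 2 {6, 14}.
        Root 6: left subtree has 0 nodes { }, right has 1 {14}.
    Root 18: left subtree has 0 nodes { }, right has 6 {22, 16, 33, 31, 39, 5}.
      Root 31: left subtree has 3 nodes {22, 16, 33}, right has 2 {39, 5}.
        Root 16: left subtree has 1 node {22}, right has 1 {33}.
        Root 5: left subtree has 1 node {39}, right has 0 { }.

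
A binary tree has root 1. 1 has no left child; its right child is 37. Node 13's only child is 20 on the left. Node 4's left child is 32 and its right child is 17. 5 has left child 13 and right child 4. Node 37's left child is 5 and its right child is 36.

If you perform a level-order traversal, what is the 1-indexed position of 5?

Level-order visits nodes level by level from the root, left to right within each level.
Level 0: 1
Level 1: 37
Level 2: 5, 36
Level 3: 13, 4
Level 4: 20, 32, 17
Full level-order sequence: 1, 37, 5, 36, 13, 4, 20, 32, 17.

3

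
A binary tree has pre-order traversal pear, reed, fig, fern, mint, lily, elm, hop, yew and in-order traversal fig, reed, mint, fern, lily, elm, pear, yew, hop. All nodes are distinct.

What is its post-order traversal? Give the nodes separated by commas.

fig, mint, elm, lily, fern, reed, yew, hop, pear

The first element of pre-order is the root; it splits in-order into left and right subtrees.
Root pear: left subtree has 6 nodes {fig, reed, mint, fern, lily, elm}, right has 2 {yew, hop}.
  Root reed: left subtree has 1 node {fig}, right has 4 {mint, fern, lily, elm}.
    Root fern: left subtree has 1 node {mint}, right has 2 {lily, elm}.
      Root lily: left subtree has 0 nodes { }, right has 1 {elm}.
  Root hop: left subtree has 1 node {yew}, right has 0 { }.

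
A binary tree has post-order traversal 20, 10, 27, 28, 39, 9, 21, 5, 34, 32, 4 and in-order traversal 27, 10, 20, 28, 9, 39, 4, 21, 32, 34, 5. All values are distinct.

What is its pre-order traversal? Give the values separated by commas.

The last element of post-order is the root; it splits in-order into left and right subtrees.
Root 4: left subtree has 6 nodes {27, 10, 20, 28, 9, 39}, right has 4 {21, 32, 34, 5}.
  Root 9: left subtree has 4 nodes {27, 10, 20, 28}, right has 1 {39}.
    Root 28: left subtree has 3 nodes {27, 10, 20}, right has 0 { }.
      Root 27: left subtree has 0 nodes { }, right has 2 {10, 20}.
        Root 10: left subtree has 0 nodes { }, right has 1 {20}.
  Root 32: left subtree has 1 node {21}, right has 2 {34, 5}.
    Root 34: left subtree has 0 nodes { }, right has 1 {5}.

4, 9, 28, 27, 10, 20, 39, 32, 21, 34, 5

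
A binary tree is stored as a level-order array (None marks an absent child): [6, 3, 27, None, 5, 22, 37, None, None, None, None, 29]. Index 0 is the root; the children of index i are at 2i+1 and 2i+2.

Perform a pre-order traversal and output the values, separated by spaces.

Pre-order visits the node, then its left subtree, then its right subtree.
Visit 6.
At 6: go left to 3.
  Visit 3.
  At 3: no left child.
  At 3: go right to 5.
    5 is a leaf — visit 5.
At 6: go right to 27.
  Visit 27.
  At 27: go left to 22.
    Visit 22.
    At 22: go left to 29.
      29 is a leaf — visit 29.
    At 22: no right child.
  At 27: go right to 37.
    37 is a leaf — visit 37.

6 3 5 27 22 29 37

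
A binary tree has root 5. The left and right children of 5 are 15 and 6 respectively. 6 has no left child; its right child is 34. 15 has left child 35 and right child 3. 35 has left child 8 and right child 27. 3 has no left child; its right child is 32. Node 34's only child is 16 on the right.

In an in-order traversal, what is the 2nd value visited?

In-order visits the left subtree, then the node, then the right subtree.
At 5: go left to 15.
  At 15: go left to 35.
    At 35: go left to 8.
      8 is a leaf — visit 8.
    Visit 35.
    At 35: go right to 27.
      27 is a leaf — visit 27.
  Visit 15.
  At 15: go right to 3.
    At 3: no left child.
    Visit 3.
    At 3: go right to 32.
      32 is a leaf — visit 32.
Visit 5.
At 5: go right to 6.
  At 6: no left child.
  Visit 6.
  At 6: go right to 34.
    At 34: no left child.
    Visit 34.
    At 34: go right to 16.
      16 is a leaf — visit 16.
Full in-order sequence: 8, 35, 27, 15, 3, 32, 5, 6, 34, 16.

35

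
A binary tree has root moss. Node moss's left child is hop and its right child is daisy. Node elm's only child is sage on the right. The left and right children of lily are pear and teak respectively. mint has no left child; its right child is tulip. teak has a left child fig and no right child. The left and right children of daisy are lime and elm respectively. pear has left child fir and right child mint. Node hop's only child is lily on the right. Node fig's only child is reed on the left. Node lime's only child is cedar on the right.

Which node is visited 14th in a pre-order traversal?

Pre-order visits the node, then its left subtree, then its right subtree.
Visit moss.
At moss: go left to hop.
  Visit hop.
  At hop: no left child.
  At hop: go right to lily.
    Visit lily.
    At lily: go left to pear.
      Visit pear.
      At pear: go left to fir.
        fir is a leaf — visit fir.
      At pear: go right to mint.
        Visit mint.
        At mint: no left child.
        At mint: go right to tulip.
          tulip is a leaf — visit tulip.
    At lily: go right to teak.
      Visit teak.
      At teak: go left to fig.
        Visit fig.
        At fig: go left to reed.
          reed is a leaf — visit reed.
        At fig: no right child.
      At teak: no right child.
At moss: go right to daisy.
  Visit daisy.
  At daisy: go left to lime.
    Visit lime.
    At lime: no left child.
    At lime: go right to cedar.
      cedar is a leaf — visit cedar.
  At daisy: go right to elm.
    Visit elm.
    At elm: no left child.
    At elm: go right to sage.
      sage is a leaf — visit sage.
Full pre-order sequence: moss, hop, lily, pear, fir, mint, tulip, teak, fig, reed, daisy, lime, cedar, elm, sage.

elm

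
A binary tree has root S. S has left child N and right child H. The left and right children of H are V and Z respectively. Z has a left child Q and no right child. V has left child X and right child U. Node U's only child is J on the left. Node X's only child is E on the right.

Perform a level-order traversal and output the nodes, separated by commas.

Level-order visits nodes level by level from the root, left to right within each level.
Level 0: S
Level 1: N, H
Level 2: V, Z
Level 3: X, U, Q
Level 4: E, J

S, N, H, V, Z, X, U, Q, E, J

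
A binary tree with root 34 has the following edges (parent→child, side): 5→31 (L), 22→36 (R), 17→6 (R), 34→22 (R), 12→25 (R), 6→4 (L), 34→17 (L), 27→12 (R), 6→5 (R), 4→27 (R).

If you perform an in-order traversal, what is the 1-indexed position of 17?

1

In-order visits the left subtree, then the node, then the right subtree.
At 34: go left to 17.
  At 17: no left child.
  Visit 17.
  At 17: go right to 6.
    At 6: go left to 4.
      At 4: no left child.
      Visit 4.
      At 4: go right to 27.
        At 27: no left child.
        Visit 27.
        At 27: go right to 12.
          At 12: no left child.
          Visit 12.
          At 12: go right to 25.
            25 is a leaf — visit 25.
    Visit 6.
    At 6: go right to 5.
      At 5: go left to 31.
        31 is a leaf — visit 31.
      Visit 5.
      At 5: no right child.
Visit 34.
At 34: go right to 22.
  At 22: no left child.
  Visit 22.
  At 22: go right to 36.
    36 is a leaf — visit 36.
Full in-order sequence: 17, 4, 27, 12, 25, 6, 31, 5, 34, 22, 36.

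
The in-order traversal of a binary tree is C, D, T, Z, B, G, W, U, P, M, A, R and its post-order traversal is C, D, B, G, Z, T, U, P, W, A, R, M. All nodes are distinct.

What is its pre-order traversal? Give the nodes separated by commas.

The last element of post-order is the root; it splits in-order into left and right subtrees.
Root M: left subtree has 9 nodes {C, D, T, Z, B, G, W, U, P}, right has 2 {A, R}.
  Root W: left subtree has 6 nodes {C, D, T, Z, B, G}, right has 2 {U, P}.
    Root T: left subtree has 2 nodes {C, D}, right has 3 {Z, B, G}.
      Root D: left subtree has 1 node {C}, right has 0 { }.
      Root Z: left subtree has 0 nodes { }, right has 2 {B, G}.
        Root G: left subtree has 1 node {B}, right has 0 { }.
    Root P: left subtree has 1 node {U}, right has 0 { }.
  Root R: left subtree has 1 node {A}, right has 0 { }.

M, W, T, D, C, Z, G, B, P, U, R, A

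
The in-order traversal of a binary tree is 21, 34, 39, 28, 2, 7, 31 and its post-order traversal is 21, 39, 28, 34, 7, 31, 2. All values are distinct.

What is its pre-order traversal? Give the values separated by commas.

The last element of post-order is the root; it splits in-order into left and right subtrees.
Root 2: left subtree has 4 nodes {21, 34, 39, 28}, right has 2 {7, 31}.
  Root 34: left subtree has 1 node {21}, right has 2 {39, 28}.
    Root 28: left subtree has 1 node {39}, right has 0 { }.
  Root 31: left subtree has 1 node {7}, right has 0 { }.

2, 34, 21, 28, 39, 31, 7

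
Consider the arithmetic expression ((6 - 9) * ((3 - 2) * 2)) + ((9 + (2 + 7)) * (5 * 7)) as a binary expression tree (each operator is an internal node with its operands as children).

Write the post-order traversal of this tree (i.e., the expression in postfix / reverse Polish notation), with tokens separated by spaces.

6 9 - 3 2 - 2 * * 9 2 7 + + 5 7 * * +

Post-order on an expression tree gives postfix notation: for each operator, emit left operand, right operand, then the operator.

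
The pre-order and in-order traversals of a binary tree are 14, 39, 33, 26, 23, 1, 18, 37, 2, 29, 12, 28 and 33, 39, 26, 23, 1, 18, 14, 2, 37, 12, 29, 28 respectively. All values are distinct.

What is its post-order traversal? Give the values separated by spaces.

33 18 1 23 26 39 2 12 28 29 37 14

The first element of pre-order is the root; it splits in-order into left and right subtrees.
Root 14: left subtree has 6 nodes {33, 39, 26, 23, 1, 18}, right has 5 {2, 37, 12, 29, 28}.
  Root 39: left subtree has 1 node {33}, right has 4 {26, 23, 1, 18}.
    Root 26: left subtree has 0 nodes { }, right has 3 {23, 1, 18}.
      Root 23: left subtree has 0 nodes { }, right has 2 {1, 18}.
        Root 1: left subtree has 0 nodes { }, right has 1 {18}.
  Root 37: left subtree has 1 node {2}, right has 3 {12, 29, 28}.
    Root 29: left subtree has 1 node {12}, right has 1 {28}.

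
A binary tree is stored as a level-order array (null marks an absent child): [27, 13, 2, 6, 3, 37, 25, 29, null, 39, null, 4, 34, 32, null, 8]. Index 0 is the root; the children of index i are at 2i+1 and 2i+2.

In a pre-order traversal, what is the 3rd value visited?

Pre-order visits the node, then its left subtree, then its right subtree.
Visit 27.
At 27: go left to 13.
  Visit 13.
  At 13: go left to 6.
    Visit 6.
    At 6: go left to 29.
      Visit 29.
      At 29: go left to 8.
        8 is a leaf — visit 8.
      At 29: no right child.
    At 6: no right child.
  At 13: go right to 3.
    Visit 3.
    At 3: go left to 39.
      39 is a leaf — visit 39.
    At 3: no right child.
At 27: go right to 2.
  Visit 2.
  At 2: go left to 37.
    Visit 37.
    At 37: go left to 4.
      4 is a leaf — visit 4.
    At 37: go right to 34.
      34 is a leaf — visit 34.
  At 2: go right to 25.
    Visit 25.
    At 25: go left to 32.
      32 is a leaf — visit 32.
    At 25: no right child.
Full pre-order sequence: 27, 13, 6, 29, 8, 3, 39, 2, 37, 4, 34, 25, 32.

6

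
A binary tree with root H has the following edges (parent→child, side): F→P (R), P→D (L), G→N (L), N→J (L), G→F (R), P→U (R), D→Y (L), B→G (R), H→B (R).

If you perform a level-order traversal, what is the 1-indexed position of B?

Level-order visits nodes level by level from the root, left to right within each level.
Level 0: H
Level 1: B
Level 2: G
Level 3: N, F
Level 4: J, P
Level 5: D, U
Level 6: Y
Full level-order sequence: H, B, G, N, F, J, P, D, U, Y.

2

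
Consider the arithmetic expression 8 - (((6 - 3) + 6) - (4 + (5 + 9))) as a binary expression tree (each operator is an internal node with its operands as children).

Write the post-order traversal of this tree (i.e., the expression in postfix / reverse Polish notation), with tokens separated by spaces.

8 6 3 - 6 + 4 5 9 + + - -

Post-order on an expression tree gives postfix notation: for each operator, emit left operand, right operand, then the operator.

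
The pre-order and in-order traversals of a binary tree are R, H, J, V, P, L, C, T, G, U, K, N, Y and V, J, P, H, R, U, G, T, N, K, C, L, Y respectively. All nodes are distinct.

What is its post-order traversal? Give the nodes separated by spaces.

The first element of pre-order is the root; it splits in-order into left and right subtrees.
Root R: left subtree has 4 nodes {V, J, P, H}, right has 8 {U, G, T, N, K, C, L, Y}.
  Root H: left subtree has 3 nodes {V, J, P}, right has 0 { }.
    Root J: left subtree has 1 node {V}, right has 1 {P}.
  Root L: left subtree has 6 nodes {U, G, T, N, K, C}, right has 1 {Y}.
    Root C: left subtree has 5 nodes {U, G, T, N, K}, right has 0 { }.
      Root T: left subtree has 2 nodes {U, G}, right has 2 {N, K}.
        Root G: left subtree has 1 node {U}, right has 0 { }.
        Root K: left subtree has 1 node {N}, right has 0 { }.

V P J H U G N K T C Y L R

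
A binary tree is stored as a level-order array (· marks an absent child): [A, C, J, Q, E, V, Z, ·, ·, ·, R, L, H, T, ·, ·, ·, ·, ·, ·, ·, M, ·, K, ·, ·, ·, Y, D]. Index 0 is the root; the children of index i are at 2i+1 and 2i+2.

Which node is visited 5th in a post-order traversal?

C

Post-order visits the left subtree, then the right subtree, then the node.
At A: go left to C.
  At C: go left to Q.
    Q is a leaf — visit Q.
  At C: go right to E.
    At E: no left child.
    At E: go right to R.
      At R: go left to M.
        M is a leaf — visit M.
      At R: no right child.
      Visit R.
    Visit E.
  Visit C.
At A: go right to J.
  At J: go left to V.
    At V: go left to L.
      At L: go left to K.
        K is a leaf — visit K.
      At L: no right child.
      Visit L.
    At V: go right to H.
      H is a leaf — visit H.
    Visit V.
  At J: go right to Z.
    At Z: go left to T.
      At T: go left to Y.
        Y is a leaf — visit Y.
      At T: go right to D.
        D is a leaf — visit D.
      Visit T.
    At Z: no right child.
    Visit Z.
  Visit J.
Visit A.
Full post-order sequence: Q, M, R, E, C, K, L, H, V, Y, D, T, Z, J, A.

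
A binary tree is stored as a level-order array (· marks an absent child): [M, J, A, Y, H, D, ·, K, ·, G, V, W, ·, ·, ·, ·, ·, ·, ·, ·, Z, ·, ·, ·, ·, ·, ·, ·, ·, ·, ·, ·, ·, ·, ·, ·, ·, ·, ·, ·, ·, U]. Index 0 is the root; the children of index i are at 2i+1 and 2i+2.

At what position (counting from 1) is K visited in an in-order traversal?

In-order visits the left subtree, then the node, then the right subtree.
At M: go left to J.
  At J: go left to Y.
    At Y: go left to K.
      K is a leaf — visit K.
    Visit Y.
    At Y: no right child.
  Visit J.
  At J: go right to H.
    At H: go left to G.
      At G: no left child.
      Visit G.
      At G: go right to Z.
        At Z: go left to U.
          U is a leaf — visit U.
        Visit Z.
        At Z: no right child.
    Visit H.
    At H: go right to V.
      V is a leaf — visit V.
Visit M.
At M: go right to A.
  At A: go left to D.
    At D: go left to W.
      W is a leaf — visit W.
    Visit D.
    At D: no right child.
  Visit A.
  At A: no right child.
Full in-order sequence: K, Y, J, G, U, Z, H, V, M, W, D, A.

1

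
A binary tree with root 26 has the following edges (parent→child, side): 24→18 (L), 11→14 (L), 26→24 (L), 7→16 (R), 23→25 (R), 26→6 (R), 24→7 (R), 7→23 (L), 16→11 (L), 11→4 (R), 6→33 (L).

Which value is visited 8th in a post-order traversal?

Post-order visits the left subtree, then the right subtree, then the node.
At 26: go left to 24.
  At 24: go left to 18.
    18 is a leaf — visit 18.
  At 24: go right to 7.
    At 7: go left to 23.
      At 23: no left child.
      At 23: go right to 25.
        25 is a leaf — visit 25.
      Visit 23.
    At 7: go right to 16.
      At 16: go left to 11.
        At 11: go left to 14.
          14 is a leaf — visit 14.
        At 11: go right to 4.
          4 is a leaf — visit 4.
        Visit 11.
      At 16: no right child.
      Visit 16.
    Visit 7.
  Visit 24.
At 26: go right to 6.
  At 6: go left to 33.
    33 is a leaf — visit 33.
  At 6: no right child.
  Visit 6.
Visit 26.
Full post-order sequence: 18, 25, 23, 14, 4, 11, 16, 7, 24, 33, 6, 26.

7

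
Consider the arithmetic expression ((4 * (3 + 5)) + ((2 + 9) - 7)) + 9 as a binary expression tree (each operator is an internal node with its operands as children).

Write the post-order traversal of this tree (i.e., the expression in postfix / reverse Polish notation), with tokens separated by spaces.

4 3 5 + * 2 9 + 7 - + 9 +

Post-order on an expression tree gives postfix notation: for each operator, emit left operand, right operand, then the operator.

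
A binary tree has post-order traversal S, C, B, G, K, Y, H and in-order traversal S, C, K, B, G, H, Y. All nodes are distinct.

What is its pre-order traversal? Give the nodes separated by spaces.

The last element of post-order is the root; it splits in-order into left and right subtrees.
Root H: left subtree has 5 nodes {S, C, K, B, G}, right has 1 {Y}.
  Root K: left subtree has 2 nodes {S, C}, right has 2 {B, G}.
    Root C: left subtree has 1 node {S}, right has 0 { }.
    Root G: left subtree has 1 node {B}, right has 0 { }.

H K C S G B Y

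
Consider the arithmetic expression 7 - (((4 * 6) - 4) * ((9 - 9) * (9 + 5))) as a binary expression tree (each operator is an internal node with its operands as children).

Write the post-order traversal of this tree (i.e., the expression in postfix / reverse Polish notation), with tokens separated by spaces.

7 4 6 * 4 - 9 9 - 9 5 + * * -

Post-order on an expression tree gives postfix notation: for each operator, emit left operand, right operand, then the operator.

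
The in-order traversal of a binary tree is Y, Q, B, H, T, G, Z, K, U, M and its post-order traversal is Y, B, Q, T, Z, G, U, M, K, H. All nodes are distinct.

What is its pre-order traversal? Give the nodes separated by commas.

H, Q, Y, B, K, G, T, Z, M, U

The last element of post-order is the root; it splits in-order into left and right subtrees.
Root H: left subtree has 3 nodes {Y, Q, B}, right has 6 {T, G, Z, K, U, M}.
  Root Q: left subtree has 1 node {Y}, right has 1 {B}.
  Root K: left subtree has 3 nodes {T, G, Z}, right has 2 {U, M}.
    Root G: left subtree has 1 node {T}, right has 1 {Z}.
    Root M: left subtree has 1 node {U}, right has 0 { }.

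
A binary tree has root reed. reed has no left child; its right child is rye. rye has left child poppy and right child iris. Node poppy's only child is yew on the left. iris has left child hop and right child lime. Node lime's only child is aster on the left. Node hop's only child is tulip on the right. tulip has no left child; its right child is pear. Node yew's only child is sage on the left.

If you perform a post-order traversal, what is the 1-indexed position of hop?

Post-order visits the left subtree, then the right subtree, then the node.
At reed: no left child.
At reed: go right to rye.
  At rye: go left to poppy.
    At poppy: go left to yew.
      At yew: go left to sage.
        sage is a leaf — visit sage.
      At yew: no right child.
      Visit yew.
    At poppy: no right child.
    Visit poppy.
  At rye: go right to iris.
    At iris: go left to hop.
      At hop: no left child.
      At hop: go right to tulip.
        At tulip: no left child.
        At tulip: go right to pear.
          pear is a leaf — visit pear.
        Visit tulip.
      Visit hop.
    At iris: go right to lime.
      At lime: go left to aster.
        aster is a leaf — visit aster.
      At lime: no right child.
      Visit lime.
    Visit iris.
  Visit rye.
Visit reed.
Full post-order sequence: sage, yew, poppy, pear, tulip, hop, aster, lime, iris, rye, reed.

6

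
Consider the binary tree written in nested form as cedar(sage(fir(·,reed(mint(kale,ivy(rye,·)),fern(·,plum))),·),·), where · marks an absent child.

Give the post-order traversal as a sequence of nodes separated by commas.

Post-order visits the left subtree, then the right subtree, then the node.
At cedar: go left to sage.
  At sage: go left to fir.
    At fir: no left child.
    At fir: go right to reed.
      At reed: go left to mint.
        At mint: go left to kale.
          kale is a leaf — visit kale.
        At mint: go right to ivy.
          At ivy: go left to rye.
            rye is a leaf — visit rye.
          At ivy: no right child.
          Visit ivy.
        Visit mint.
      At reed: go right to fern.
        At fern: no left child.
        At fern: go right to plum.
          plum is a leaf — visit plum.
        Visit fern.
      Visit reed.
    Visit fir.
  At sage: no right child.
  Visit sage.
At cedar: no right child.
Visit cedar.

kale, rye, ivy, mint, plum, fern, reed, fir, sage, cedar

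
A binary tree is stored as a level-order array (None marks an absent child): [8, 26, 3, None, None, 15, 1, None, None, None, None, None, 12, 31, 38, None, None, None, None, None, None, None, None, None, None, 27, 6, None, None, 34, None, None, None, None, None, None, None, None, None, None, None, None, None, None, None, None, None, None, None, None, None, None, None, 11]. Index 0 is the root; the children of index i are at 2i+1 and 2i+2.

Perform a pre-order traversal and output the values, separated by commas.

Pre-order visits the node, then its left subtree, then its right subtree.
Visit 8.
At 8: go left to 26.
  26 is a leaf — visit 26.
At 8: go right to 3.
  Visit 3.
  At 3: go left to 15.
    Visit 15.
    At 15: no left child.
    At 15: go right to 12.
      Visit 12.
      At 12: go left to 27.
        27 is a leaf — visit 27.
      At 12: go right to 6.
        Visit 6.
        At 6: go left to 11.
          11 is a leaf — visit 11.
        At 6: no right child.
  At 3: go right to 1.
    Visit 1.
    At 1: go left to 31.
      31 is a leaf — visit 31.
    At 1: go right to 38.
      Visit 38.
      At 38: go left to 34.
        34 is a leaf — visit 34.
      At 38: no right child.

8, 26, 3, 15, 12, 27, 6, 11, 1, 31, 38, 34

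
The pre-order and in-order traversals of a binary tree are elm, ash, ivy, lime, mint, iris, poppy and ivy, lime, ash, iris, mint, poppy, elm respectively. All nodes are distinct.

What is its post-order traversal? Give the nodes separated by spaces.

The first element of pre-order is the root; it splits in-order into left and right subtrees.
Root elm: left subtree has 6 nodes {ivy, lime, ash, iris, mint, poppy}, right has 0 { }.
  Root ash: left subtree has 2 nodes {ivy, lime}, right has 3 {iris, mint, poppy}.
    Root ivy: left subtree has 0 nodes { }, right has 1 {lime}.
    Root mint: left subtree has 1 node {iris}, right has 1 {poppy}.

lime ivy iris poppy mint ash elm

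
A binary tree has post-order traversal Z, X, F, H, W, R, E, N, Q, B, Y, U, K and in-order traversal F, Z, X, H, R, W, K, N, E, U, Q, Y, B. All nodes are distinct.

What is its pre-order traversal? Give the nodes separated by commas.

The last element of post-order is the root; it splits in-order into left and right subtrees.
Root K: left subtree has 6 nodes {F, Z, X, H, R, W}, right has 6 {N, E, U, Q, Y, B}.
  Root R: left subtree has 4 nodes {F, Z, X, H}, right has 1 {W}.
    Root H: left subtree has 3 nodes {F, Z, X}, right has 0 { }.
      Root F: left subtree has 0 nodes { }, right has 2 {Z, X}.
        Root X: left subtree has 1 node {Z}, right has 0 { }.
  Root U: left subtree has 2 nodes {N, E}, right has 3 {Q, Y, B}.
    Root N: left subtree has 0 nodes { }, right has 1 {E}.
    Root Y: left subtree has 1 node {Q}, right has 1 {B}.

K, R, H, F, X, Z, W, U, N, E, Y, Q, B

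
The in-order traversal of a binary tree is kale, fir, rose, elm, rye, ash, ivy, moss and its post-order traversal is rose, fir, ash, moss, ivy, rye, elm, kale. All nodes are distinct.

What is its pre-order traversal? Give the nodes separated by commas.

The last element of post-order is the root; it splits in-order into left and right subtrees.
Root kale: left subtree has 0 nodes { }, right has 7 {fir, rose, elm, rye, ash, ivy, moss}.
  Root elm: left subtree has 2 nodes {fir, rose}, right has 4 {rye, ash, ivy, moss}.
    Root fir: left subtree has 0 nodes { }, right has 1 {rose}.
    Root rye: left subtree has 0 nodes { }, right has 3 {ash, ivy, moss}.
      Root ivy: left subtree has 1 node {ash}, right has 1 {moss}.

kale, elm, fir, rose, rye, ivy, ash, moss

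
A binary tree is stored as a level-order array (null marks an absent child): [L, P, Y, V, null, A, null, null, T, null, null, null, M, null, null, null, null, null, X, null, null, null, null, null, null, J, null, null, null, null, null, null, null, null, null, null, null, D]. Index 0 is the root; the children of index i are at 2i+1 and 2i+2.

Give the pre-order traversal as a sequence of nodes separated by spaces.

L P V T X D Y A M J

Pre-order visits the node, then its left subtree, then its right subtree.
Visit L.
At L: go left to P.
  Visit P.
  At P: go left to V.
    Visit V.
    At V: no left child.
    At V: go right to T.
      Visit T.
      At T: no left child.
      At T: go right to X.
        Visit X.
        At X: go left to D.
          D is a leaf — visit D.
        At X: no right child.
  At P: no right child.
At L: go right to Y.
  Visit Y.
  At Y: go left to A.
    Visit A.
    At A: no left child.
    At A: go right to M.
      Visit M.
      At M: go left to J.
        J is a leaf — visit J.
      At M: no right child.
  At Y: no right child.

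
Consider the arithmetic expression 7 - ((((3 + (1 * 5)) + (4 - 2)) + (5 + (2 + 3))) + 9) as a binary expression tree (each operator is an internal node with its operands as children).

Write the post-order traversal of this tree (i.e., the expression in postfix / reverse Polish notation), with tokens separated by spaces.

Post-order on an expression tree gives postfix notation: for each operator, emit left operand, right operand, then the operator.

7 3 1 5 * + 4 2 - + 5 2 3 + + + 9 + -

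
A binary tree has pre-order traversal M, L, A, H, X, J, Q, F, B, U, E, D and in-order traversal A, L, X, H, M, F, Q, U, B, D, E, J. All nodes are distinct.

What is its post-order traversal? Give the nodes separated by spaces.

A X H L F U D E B Q J M

The first element of pre-order is the root; it splits in-order into left and right subtrees.
Root M: left subtree has 4 nodes {A, L, X, H}, right has 7 {F, Q, U, B, D, E, J}.
  Root L: left subtree has 1 node {A}, right has 2 {X, H}.
    Root H: left subtree has 1 node {X}, right has 0 { }.
  Root J: left subtree has 6 nodes {F, Q, U, B, D, E}, right has 0 { }.
    Root Q: left subtree has 1 node {F}, right has 4 {U, B, D, E}.
      Root B: left subtree has 1 node {U}, right has 2 {D, E}.
        Root E: left subtree has 1 node {D}, right has 0 { }.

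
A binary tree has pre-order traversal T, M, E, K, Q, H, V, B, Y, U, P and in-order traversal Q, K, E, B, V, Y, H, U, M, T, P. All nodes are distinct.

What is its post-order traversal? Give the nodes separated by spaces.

The first element of pre-order is the root; it splits in-order into left and right subtrees.
Root T: left subtree has 9 nodes {Q, K, E, B, V, Y, H, U, M}, right has 1 {P}.
  Root M: left subtree has 8 nodes {Q, K, E, B, V, Y, H, U}, right has 0 { }.
    Root E: left subtree has 2 nodes {Q, K}, right has 5 {B, V, Y, H, U}.
      Root K: left subtree has 1 node {Q}, right has 0 { }.
      Root H: left subtree has 3 nodes {B, V, Y}, right has 1 {U}.
        Root V: left subtree has 1 node {B}, right has 1 {Y}.

Q K B Y V U H E M P T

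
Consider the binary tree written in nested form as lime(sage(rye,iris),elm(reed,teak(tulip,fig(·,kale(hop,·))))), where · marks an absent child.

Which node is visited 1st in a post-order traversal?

rye

Post-order visits the left subtree, then the right subtree, then the node.
At lime: go left to sage.
  At sage: go left to rye.
    rye is a leaf — visit rye.
  At sage: go right to iris.
    iris is a leaf — visit iris.
  Visit sage.
At lime: go right to elm.
  At elm: go left to reed.
    reed is a leaf — visit reed.
  At elm: go right to teak.
    At teak: go left to tulip.
      tulip is a leaf — visit tulip.
    At teak: go right to fig.
      At fig: no left child.
      At fig: go right to kale.
        At kale: go left to hop.
          hop is a leaf — visit hop.
        At kale: no right child.
        Visit kale.
      Visit fig.
    Visit teak.
  Visit elm.
Visit lime.
Full post-order sequence: rye, iris, sage, reed, tulip, hop, kale, fig, teak, elm, lime.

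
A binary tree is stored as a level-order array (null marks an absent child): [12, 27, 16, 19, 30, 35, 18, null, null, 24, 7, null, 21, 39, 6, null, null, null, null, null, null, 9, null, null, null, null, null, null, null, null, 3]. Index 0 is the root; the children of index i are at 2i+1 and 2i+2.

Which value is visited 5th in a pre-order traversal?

Pre-order visits the node, then its left subtree, then its right subtree.
Visit 12.
At 12: go left to 27.
  Visit 27.
  At 27: go left to 19.
    19 is a leaf — visit 19.
  At 27: go right to 30.
    Visit 30.
    At 30: go left to 24.
      24 is a leaf — visit 24.
    At 30: go right to 7.
      Visit 7.
      At 7: go left to 9.
        9 is a leaf — visit 9.
      At 7: no right child.
At 12: go right to 16.
  Visit 16.
  At 16: go left to 35.
    Visit 35.
    At 35: no left child.
    At 35: go right to 21.
      21 is a leaf — visit 21.
  At 16: go right to 18.
    Visit 18.
    At 18: go left to 39.
      39 is a leaf — visit 39.
    At 18: go right to 6.
      Visit 6.
      At 6: no left child.
      At 6: go right to 3.
        3 is a leaf — visit 3.
Full pre-order sequence: 12, 27, 19, 30, 24, 7, 9, 16, 35, 21, 18, 39, 6, 3.

24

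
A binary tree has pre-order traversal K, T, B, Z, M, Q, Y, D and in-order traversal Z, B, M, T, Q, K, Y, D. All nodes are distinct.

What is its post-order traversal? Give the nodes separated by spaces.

Z M B Q T D Y K

The first element of pre-order is the root; it splits in-order into left and right subtrees.
Root K: left subtree has 5 nodes {Z, B, M, T, Q}, right has 2 {Y, D}.
  Root T: left subtree has 3 nodes {Z, B, M}, right has 1 {Q}.
    Root B: left subtree has 1 node {Z}, right has 1 {M}.
  Root Y: left subtree has 0 nodes { }, right has 1 {D}.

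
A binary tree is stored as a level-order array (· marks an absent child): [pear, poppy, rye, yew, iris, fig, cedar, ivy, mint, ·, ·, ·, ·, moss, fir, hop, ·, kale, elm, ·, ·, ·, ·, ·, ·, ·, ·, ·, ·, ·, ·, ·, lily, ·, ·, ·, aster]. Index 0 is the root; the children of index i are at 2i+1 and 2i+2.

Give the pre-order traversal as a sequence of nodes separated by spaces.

pear poppy yew ivy hop lily mint kale aster elm iris rye fig cedar moss fir

Pre-order visits the node, then its left subtree, then its right subtree.
Visit pear.
At pear: go left to poppy.
  Visit poppy.
  At poppy: go left to yew.
    Visit yew.
    At yew: go left to ivy.
      Visit ivy.
      At ivy: go left to hop.
        Visit hop.
        At hop: no left child.
        At hop: go right to lily.
          lily is a leaf — visit lily.
      At ivy: no right child.
    At yew: go right to mint.
      Visit mint.
      At mint: go left to kale.
        Visit kale.
        At kale: no left child.
        At kale: go right to aster.
          aster is a leaf — visit aster.
      At mint: go right to elm.
        elm is a leaf — visit elm.
  At poppy: go right to iris.
    iris is a leaf — visit iris.
At pear: go right to rye.
  Visit rye.
  At rye: go left to fig.
    fig is a leaf — visit fig.
  At rye: go right to cedar.
    Visit cedar.
    At cedar: go left to moss.
      moss is a leaf — visit moss.
    At cedar: go right to fir.
      fir is a leaf — visit fir.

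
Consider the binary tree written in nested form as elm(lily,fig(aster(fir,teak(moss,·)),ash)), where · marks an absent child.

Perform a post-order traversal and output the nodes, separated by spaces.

lily fir moss teak aster ash fig elm

Post-order visits the left subtree, then the right subtree, then the node.
At elm: go left to lily.
  lily is a leaf — visit lily.
At elm: go right to fig.
  At fig: go left to aster.
    At aster: go left to fir.
      fir is a leaf — visit fir.
    At aster: go right to teak.
      At teak: go left to moss.
        moss is a leaf — visit moss.
      At teak: no right child.
      Visit teak.
    Visit aster.
  At fig: go right to ash.
    ash is a leaf — visit ash.
  Visit fig.
Visit elm.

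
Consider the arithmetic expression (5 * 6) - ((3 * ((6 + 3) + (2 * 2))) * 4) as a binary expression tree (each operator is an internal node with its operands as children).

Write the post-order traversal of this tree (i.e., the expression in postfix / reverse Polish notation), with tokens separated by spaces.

5 6 * 3 6 3 + 2 2 * + * 4 * -

Post-order on an expression tree gives postfix notation: for each operator, emit left operand, right operand, then the operator.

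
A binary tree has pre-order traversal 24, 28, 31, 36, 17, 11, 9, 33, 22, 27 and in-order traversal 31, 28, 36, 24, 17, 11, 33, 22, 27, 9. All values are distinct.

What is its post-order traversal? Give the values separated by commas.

31, 36, 28, 27, 22, 33, 9, 11, 17, 24

The first element of pre-order is the root; it splits in-order into left and right subtrees.
Root 24: left subtree has 3 nodes {31, 28, 36}, right has 6 {17, 11, 33, 22, 27, 9}.
  Root 28: left subtree has 1 node {31}, right has 1 {36}.
  Root 17: left subtree has 0 nodes { }, right has 5 {11, 33, 22, 27, 9}.
    Root 11: left subtree has 0 nodes { }, right has 4 {33, 22, 27, 9}.
      Root 9: left subtree has 3 nodes {33, 22, 27}, right has 0 { }.
        Root 33: left subtree has 0 nodes { }, right has 2 {22, 27}.
          Root 22: left subtree has 0 nodes { }, right has 1 {27}.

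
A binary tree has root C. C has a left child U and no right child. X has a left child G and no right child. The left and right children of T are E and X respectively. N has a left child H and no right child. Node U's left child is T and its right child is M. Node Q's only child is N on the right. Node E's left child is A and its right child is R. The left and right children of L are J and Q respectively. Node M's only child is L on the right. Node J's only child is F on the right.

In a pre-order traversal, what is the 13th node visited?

Q

Pre-order visits the node, then its left subtree, then its right subtree.
Visit C.
At C: go left to U.
  Visit U.
  At U: go left to T.
    Visit T.
    At T: go left to E.
      Visit E.
      At E: go left to A.
        A is a leaf — visit A.
      At E: go right to R.
        R is a leaf — visit R.
    At T: go right to X.
      Visit X.
      At X: go left to G.
        G is a leaf — visit G.
      At X: no right child.
  At U: go right to M.
    Visit M.
    At M: no left child.
    At M: go right to L.
      Visit L.
      At L: go left to J.
        Visit J.
        At J: no left child.
        At J: go right to F.
          F is a leaf — visit F.
      At L: go right to Q.
        Visit Q.
        At Q: no left child.
        At Q: go right to N.
          Visit N.
          At N: go left to H.
            H is a leaf — visit H.
          At N: no right child.
At C: no right child.
Full pre-order sequence: C, U, T, E, A, R, X, G, M, L, J, F, Q, N, H.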